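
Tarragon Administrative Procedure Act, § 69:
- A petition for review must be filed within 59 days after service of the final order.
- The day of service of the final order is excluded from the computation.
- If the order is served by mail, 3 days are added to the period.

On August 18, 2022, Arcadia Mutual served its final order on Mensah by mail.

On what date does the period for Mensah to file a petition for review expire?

59 days after August 18, 2022 is October 16, 2022.
Service was by mail, adding 3 days: October 16, 2022 + 3 days = October 19, 2022.

October 19, 2022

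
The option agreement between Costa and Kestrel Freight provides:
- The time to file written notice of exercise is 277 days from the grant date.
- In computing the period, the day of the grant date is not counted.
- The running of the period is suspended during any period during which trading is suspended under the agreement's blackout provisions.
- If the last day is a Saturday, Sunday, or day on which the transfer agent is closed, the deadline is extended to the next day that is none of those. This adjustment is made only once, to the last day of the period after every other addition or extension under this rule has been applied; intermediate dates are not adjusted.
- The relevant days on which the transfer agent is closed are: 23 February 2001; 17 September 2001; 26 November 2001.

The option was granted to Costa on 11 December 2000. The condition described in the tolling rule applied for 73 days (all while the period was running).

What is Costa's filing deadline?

277 days after 11 December 2000 is September 14, 2001.
Tolling adds 73 days: September 14, 2001 + 73 days = November 26, 2001.
November 26, 2001 is a listed holiday. The next qualifying day is November 27, 2001.

November 27, 2001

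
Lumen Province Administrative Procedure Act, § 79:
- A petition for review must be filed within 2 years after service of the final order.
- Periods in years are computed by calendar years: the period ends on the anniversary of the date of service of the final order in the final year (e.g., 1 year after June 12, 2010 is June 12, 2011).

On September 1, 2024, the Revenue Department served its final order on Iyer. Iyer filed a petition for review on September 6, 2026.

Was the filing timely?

No

2 years after September 1, 2024 is September 1, 2026.
The deadline is September 1, 2026; the filing on September 6, 2026 is after that date.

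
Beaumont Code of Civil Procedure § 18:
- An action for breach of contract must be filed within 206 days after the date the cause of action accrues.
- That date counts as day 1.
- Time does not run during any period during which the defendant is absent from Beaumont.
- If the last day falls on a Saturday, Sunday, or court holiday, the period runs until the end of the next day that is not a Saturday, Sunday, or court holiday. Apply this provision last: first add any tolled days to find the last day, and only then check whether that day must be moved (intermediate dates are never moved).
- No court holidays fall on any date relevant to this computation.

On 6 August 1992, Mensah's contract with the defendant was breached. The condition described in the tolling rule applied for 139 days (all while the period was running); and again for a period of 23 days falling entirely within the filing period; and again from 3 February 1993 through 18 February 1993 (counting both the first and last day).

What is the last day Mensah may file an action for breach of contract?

Counting 6 August 1992 as day 1, day 206 is February 27, 1993.
Tolling adds 139 days: February 27, 1993 + 139 days = July 16, 1993.
Tolling adds 23 days: July 16, 1993 + 23 days = August 8, 1993.
From February 3, 1993 through February 18, 1993 inclusive is 16 days; tolling adds 16 days: August 8, 1993 + 16 days = August 24, 1993.
August 24, 1993 is a Tuesday and not a court holiday, so no extension applies.

August 24, 1993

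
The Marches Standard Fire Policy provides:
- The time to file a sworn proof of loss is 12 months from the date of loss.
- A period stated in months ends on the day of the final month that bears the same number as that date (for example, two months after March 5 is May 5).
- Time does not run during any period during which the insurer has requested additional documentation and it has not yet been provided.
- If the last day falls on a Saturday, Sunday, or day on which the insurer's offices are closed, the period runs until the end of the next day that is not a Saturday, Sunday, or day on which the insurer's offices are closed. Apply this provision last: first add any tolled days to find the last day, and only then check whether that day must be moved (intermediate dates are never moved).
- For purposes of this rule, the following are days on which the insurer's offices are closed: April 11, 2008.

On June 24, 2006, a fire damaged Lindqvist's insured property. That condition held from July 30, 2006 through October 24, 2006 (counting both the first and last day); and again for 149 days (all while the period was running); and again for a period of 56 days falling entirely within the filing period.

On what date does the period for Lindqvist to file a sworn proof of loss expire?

12 months after June 24, 2006 is June 24, 2007.
From July 30, 2006 through October 24, 2006 inclusive is 87 days; tolling adds 87 days: June 24, 2007 + 87 days = September 19, 2007.
Tolling adds 149 days: September 19, 2007 + 149 days = February 15, 2008.
Tolling adds 56 days: February 15, 2008 + 56 days = April 11, 2008.
April 11, 2008 is a listed holiday; April 12, 2008 is Saturday; April 13, 2008 is Sunday. The next qualifying day is April 14, 2008.

April 14, 2008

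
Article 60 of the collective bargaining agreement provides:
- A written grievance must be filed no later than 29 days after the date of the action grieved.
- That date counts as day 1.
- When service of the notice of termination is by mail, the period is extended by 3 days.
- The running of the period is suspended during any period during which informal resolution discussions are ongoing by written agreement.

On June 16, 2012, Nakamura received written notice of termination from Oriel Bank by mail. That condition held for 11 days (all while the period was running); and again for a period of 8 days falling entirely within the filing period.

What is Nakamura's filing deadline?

Counting June 16, 2012 as day 1, day 29 is July 14, 2012.
Service was by mail, adding 3 days: July 14, 2012 + 3 days = July 17, 2012.
Tolling adds 11 days: July 17, 2012 + 11 days = July 28, 2012.
Tolling adds 8 days: July 28, 2012 + 8 days = August 5, 2012.

August 5, 2012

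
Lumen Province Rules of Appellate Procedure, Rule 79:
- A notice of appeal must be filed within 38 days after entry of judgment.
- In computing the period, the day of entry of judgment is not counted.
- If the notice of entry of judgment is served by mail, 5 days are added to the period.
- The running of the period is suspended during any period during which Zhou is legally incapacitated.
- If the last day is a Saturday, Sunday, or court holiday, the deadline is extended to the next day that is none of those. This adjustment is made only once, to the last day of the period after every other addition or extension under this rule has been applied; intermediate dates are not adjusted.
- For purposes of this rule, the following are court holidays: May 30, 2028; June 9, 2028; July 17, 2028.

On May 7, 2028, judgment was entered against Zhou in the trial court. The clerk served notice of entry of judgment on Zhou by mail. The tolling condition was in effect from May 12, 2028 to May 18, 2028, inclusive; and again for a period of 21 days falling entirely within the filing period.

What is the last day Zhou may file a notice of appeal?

38 days after May 7, 2028 is June 14, 2028.
Service was by mail, adding 5 days: June 14, 2028 + 5 days = June 19, 2028.
From May 12, 2028 through May 18, 2028 inclusive is 7 days; tolling adds 7 days: June 19, 2028 + 7 days = June 26, 2028.
Tolling adds 21 days: June 26, 2028 + 21 days = July 17, 2028.
July 17, 2028 is a listed holiday. The next qualifying day is July 18, 2028.

July 18, 2028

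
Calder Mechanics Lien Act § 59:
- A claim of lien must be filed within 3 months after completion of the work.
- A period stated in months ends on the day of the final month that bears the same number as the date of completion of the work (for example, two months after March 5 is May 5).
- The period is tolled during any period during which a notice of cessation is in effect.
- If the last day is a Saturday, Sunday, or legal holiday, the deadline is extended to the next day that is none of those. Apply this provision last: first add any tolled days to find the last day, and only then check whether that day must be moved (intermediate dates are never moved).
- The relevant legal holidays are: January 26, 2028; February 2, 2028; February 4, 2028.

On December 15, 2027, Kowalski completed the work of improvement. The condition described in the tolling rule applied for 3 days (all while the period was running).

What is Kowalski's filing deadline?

3 months after December 15, 2027 is March 15, 2028.
Tolling adds 3 days: March 15, 2028 + 3 days = March 18, 2028.
March 18, 2028 is Saturday; March 19, 2028 is Sunday. The next qualifying day is March 20, 2028.

March 20, 2028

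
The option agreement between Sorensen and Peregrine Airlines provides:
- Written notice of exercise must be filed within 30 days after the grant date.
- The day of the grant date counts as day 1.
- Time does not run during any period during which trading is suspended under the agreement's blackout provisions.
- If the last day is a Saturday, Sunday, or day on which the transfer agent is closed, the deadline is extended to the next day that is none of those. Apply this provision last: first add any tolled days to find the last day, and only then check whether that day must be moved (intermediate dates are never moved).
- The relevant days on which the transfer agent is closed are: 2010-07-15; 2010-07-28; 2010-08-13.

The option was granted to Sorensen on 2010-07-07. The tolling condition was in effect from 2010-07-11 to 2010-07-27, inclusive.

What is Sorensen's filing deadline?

Counting 2010-07-07 as day 1, day 30 is August 5, 2010.
From July 11, 2010 through July 27, 2010 inclusive is 17 days; tolling adds 17 days: August 5, 2010 + 17 days = August 22, 2010.
August 22, 2010 is Sunday. The next qualifying day is August 23, 2010.

August 23, 2010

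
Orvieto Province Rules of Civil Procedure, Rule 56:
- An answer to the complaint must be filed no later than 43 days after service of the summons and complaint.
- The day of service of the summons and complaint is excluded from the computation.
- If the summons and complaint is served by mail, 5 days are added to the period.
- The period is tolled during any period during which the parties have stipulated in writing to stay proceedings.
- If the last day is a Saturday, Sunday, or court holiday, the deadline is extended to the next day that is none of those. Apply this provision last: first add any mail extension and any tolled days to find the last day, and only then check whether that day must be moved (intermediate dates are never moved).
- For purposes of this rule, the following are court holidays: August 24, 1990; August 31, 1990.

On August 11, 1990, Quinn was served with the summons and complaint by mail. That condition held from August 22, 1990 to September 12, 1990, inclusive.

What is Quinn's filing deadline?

October 22, 1990

43 days after August 11, 1990 is September 23, 1990.
Service was by mail, adding 5 days: September 23, 1990 + 5 days = September 28, 1990.
From August 22, 1990 through September 12, 1990 inclusive is 22 days; tolling adds 22 days: September 28, 1990 + 22 days = October 20, 1990.
October 20, 1990 is Saturday; October 21, 1990 is Sunday. The next qualifying day is October 22, 1990.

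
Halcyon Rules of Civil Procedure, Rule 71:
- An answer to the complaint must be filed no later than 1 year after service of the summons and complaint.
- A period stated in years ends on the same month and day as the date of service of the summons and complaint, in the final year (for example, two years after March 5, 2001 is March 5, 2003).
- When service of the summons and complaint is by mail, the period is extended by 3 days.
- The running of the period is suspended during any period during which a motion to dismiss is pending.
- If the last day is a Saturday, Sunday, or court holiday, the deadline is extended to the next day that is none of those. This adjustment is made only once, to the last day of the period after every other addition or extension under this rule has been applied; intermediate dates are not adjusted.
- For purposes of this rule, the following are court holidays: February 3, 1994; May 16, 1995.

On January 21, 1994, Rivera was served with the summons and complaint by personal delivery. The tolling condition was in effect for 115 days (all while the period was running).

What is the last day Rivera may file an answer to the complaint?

1 year after January 21, 1994 is January 21, 1995.
Service was not by mail, so no mail extension applies.
Tolling adds 115 days: January 21, 1995 + 115 days = May 16, 1995.
May 16, 1995 is a listed holiday. The next qualifying day is May 17, 1995.

May 17, 1995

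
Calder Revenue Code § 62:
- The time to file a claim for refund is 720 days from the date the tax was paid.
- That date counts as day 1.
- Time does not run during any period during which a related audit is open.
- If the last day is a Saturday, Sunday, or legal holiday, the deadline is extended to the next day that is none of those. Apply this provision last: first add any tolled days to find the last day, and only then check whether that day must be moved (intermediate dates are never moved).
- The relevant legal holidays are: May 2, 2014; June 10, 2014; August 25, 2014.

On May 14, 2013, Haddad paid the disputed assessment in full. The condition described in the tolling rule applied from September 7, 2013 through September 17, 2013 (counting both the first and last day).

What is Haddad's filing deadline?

Counting May 14, 2013 as day 1, day 720 is May 3, 2015.
From September 7, 2013 through September 17, 2013 inclusive is 11 days; tolling adds 11 days: May 3, 2015 + 11 days = May 14, 2015.
May 14, 2015 is a Thursday and not a legal holiday, so no extension applies.

May 14, 2015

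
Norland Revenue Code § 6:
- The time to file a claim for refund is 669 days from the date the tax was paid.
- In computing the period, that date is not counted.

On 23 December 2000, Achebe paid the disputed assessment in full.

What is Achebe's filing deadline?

669 days after 23 December 2000 is October 23, 2002.

October 23, 2002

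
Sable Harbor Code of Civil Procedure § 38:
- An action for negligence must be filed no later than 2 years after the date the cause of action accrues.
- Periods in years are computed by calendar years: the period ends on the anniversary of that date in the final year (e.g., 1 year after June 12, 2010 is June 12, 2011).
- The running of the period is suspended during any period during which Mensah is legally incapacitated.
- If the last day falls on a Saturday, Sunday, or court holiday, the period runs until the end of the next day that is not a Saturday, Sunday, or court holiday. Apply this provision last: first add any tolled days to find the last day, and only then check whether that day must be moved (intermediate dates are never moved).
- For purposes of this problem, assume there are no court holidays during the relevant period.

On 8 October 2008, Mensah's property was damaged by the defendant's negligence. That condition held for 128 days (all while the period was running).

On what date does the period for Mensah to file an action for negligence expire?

2 years after 8 October 2008 is October 8, 2010.
Tolling adds 128 days: October 8, 2010 + 128 days = February 13, 2011.
February 13, 2011 is Sunday. The next qualifying day is February 14, 2011.

February 14, 2011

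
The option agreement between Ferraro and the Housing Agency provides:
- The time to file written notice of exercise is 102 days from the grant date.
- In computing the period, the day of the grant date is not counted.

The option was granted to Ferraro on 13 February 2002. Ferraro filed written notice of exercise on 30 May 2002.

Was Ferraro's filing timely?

102 days after 13 February 2002 is May 26, 2002.
The deadline is May 26, 2002; the filing on May 30, 2002 is after that date.

No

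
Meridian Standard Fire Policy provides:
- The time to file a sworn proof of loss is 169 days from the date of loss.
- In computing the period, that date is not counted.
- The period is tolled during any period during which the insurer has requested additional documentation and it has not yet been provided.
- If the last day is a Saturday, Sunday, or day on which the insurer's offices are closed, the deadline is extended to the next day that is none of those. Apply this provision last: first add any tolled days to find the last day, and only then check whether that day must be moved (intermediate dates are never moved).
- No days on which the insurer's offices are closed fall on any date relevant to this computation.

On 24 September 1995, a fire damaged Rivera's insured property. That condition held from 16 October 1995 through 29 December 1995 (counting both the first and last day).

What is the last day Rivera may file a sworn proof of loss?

169 days after 24 September 1995 is March 11, 1996.
From October 16, 1995 through December 29, 1995 inclusive is 75 days; tolling adds 75 days: March 11, 1996 + 75 days = May 25, 1996.
May 25, 1996 is Saturday; May 26, 1996 is Sunday. The next qualifying day is May 27, 1996.

May 27, 1996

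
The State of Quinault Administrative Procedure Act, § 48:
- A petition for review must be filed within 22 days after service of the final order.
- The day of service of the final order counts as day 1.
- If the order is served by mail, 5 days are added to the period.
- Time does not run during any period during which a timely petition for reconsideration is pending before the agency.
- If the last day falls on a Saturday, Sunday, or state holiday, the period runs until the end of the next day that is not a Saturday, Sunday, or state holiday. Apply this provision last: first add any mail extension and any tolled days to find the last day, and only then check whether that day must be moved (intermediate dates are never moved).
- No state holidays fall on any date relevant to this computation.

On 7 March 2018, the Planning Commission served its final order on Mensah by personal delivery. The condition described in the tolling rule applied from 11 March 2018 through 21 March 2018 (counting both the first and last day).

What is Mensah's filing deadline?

April 9, 2018

Counting 7 March 2018 as day 1, day 22 is March 28, 2018.
Service was not by mail, so no mail extension applies.
From March 11, 2018 through March 21, 2018 inclusive is 11 days; tolling adds 11 days: March 28, 2018 + 11 days = April 8, 2018.
April 8, 2018 is Sunday. The next qualifying day is April 9, 2018.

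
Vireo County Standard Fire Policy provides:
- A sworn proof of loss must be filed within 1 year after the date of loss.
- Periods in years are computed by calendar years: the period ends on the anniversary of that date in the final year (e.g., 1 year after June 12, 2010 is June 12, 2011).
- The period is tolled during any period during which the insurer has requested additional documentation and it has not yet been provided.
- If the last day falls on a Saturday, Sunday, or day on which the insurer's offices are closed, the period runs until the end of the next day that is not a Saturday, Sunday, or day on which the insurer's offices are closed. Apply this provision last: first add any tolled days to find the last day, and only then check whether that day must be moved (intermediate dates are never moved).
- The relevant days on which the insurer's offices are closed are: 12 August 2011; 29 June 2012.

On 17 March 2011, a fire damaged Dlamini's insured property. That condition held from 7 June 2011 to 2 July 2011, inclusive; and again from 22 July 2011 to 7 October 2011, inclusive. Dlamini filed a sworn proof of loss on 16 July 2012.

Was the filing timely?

1 year after 17 March 2011 is March 17, 2012.
From June 7, 2011 through July 2, 2011 inclusive is 26 days; tolling adds 26 days: March 17, 2012 + 26 days = April 12, 2012.
From July 22, 2011 through October 7, 2011 inclusive is 78 days; tolling adds 78 days: April 12, 2012 + 78 days = June 29, 2012.
June 29, 2012 is a listed holiday; June 30, 2012 is Saturday; July 1, 2012 is Sunday. The next qualifying day is July 2, 2012.
The deadline is July 2, 2012; the filing on July 16, 2012 is after that date.

No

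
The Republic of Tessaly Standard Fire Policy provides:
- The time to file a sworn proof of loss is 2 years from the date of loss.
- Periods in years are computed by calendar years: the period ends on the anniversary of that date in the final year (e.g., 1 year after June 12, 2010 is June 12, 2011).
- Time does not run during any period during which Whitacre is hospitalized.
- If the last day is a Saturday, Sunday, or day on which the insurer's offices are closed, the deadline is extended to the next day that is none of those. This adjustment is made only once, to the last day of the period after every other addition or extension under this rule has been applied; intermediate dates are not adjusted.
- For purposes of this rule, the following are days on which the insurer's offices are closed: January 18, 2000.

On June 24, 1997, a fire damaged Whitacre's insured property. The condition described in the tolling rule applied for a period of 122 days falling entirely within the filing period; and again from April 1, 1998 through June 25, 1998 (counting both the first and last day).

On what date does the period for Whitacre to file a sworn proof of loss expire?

2 years after June 24, 1997 is June 24, 1999.
Tolling adds 122 days: June 24, 1999 + 122 days = October 24, 1999.
From April 1, 1998 through June 25, 1998 inclusive is 86 days; tolling adds 86 days: October 24, 1999 + 86 days = January 18, 2000.
January 18, 2000 is a listed holiday. The next qualifying day is January 19, 2000.

January 19, 2000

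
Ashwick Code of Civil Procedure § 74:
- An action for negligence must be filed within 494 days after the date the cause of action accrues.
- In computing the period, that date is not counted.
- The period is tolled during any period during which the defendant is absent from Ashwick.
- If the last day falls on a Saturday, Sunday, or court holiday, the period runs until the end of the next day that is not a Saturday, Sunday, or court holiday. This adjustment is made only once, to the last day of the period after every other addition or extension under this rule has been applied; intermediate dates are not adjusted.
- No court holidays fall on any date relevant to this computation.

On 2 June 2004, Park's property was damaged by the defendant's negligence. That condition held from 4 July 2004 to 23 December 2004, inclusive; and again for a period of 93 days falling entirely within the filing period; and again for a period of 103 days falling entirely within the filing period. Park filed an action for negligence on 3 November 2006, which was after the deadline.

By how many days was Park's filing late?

21 days

494 days after 2 June 2004 is October 9, 2005.
From July 4, 2004 through December 23, 2004 inclusive is 173 days; tolling adds 173 days: October 9, 2005 + 173 days = March 31, 2006.
Tolling adds 93 days: March 31, 2006 + 93 days = July 2, 2006.
Tolling adds 103 days: July 2, 2006 + 103 days = October 13, 2006.
October 13, 2006 is a Friday and not a court holiday, so no extension applies.
The deadline is October 13, 2006; from October 13, 2006 to November 3, 2006 is 21 days.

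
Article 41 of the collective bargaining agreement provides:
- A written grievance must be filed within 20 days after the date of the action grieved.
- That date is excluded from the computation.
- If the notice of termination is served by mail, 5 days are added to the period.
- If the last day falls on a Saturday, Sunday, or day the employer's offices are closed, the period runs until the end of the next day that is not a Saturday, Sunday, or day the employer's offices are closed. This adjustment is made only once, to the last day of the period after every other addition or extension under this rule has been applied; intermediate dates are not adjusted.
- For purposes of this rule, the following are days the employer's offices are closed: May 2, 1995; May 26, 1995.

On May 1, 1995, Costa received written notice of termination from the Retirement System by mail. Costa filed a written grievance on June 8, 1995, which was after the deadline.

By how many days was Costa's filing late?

20 days after May 1, 1995 is May 21, 1995.
Service was by mail, adding 5 days: May 21, 1995 + 5 days = May 26, 1995.
May 26, 1995 is a listed holiday; May 27, 1995 is Saturday; May 28, 1995 is Sunday. The next qualifying day is May 29, 1995.
The deadline is May 29, 1995; from May 29, 1995 to June 8, 1995 is 10 days.

10 days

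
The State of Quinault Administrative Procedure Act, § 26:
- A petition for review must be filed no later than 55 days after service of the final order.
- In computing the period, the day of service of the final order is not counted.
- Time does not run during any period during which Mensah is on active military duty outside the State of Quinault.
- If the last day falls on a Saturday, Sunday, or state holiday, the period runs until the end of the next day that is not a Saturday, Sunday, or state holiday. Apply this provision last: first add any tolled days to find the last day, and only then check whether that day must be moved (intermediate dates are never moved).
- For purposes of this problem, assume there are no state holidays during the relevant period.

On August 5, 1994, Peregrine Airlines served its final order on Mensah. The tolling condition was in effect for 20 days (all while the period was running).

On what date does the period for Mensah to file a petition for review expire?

October 19, 1994

55 days after August 5, 1994 is September 29, 1994.
Tolling adds 20 days: September 29, 1994 + 20 days = October 19, 1994.
October 19, 1994 is a Wednesday and not a state holiday, so no extension applies.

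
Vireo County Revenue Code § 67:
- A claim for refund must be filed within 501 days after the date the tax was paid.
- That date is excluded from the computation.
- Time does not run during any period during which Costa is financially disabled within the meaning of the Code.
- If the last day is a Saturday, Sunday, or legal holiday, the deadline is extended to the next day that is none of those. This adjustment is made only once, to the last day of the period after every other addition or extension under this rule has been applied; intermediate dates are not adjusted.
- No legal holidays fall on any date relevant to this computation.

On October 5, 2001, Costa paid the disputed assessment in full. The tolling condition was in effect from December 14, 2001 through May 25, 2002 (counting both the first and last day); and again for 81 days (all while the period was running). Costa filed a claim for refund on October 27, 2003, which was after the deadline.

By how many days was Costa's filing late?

501 days after October 5, 2001 is February 18, 2003.
From December 14, 2001 through May 25, 2002 inclusive is 163 days; tolling adds 163 days: February 18, 2003 + 163 days = July 31, 2003.
Tolling adds 81 days: July 31, 2003 + 81 days = October 20, 2003.
October 20, 2003 is a Monday and not a legal holiday, so no extension applies.
The deadline is October 20, 2003; from October 20, 2003 to October 27, 2003 is 7 days.

7 days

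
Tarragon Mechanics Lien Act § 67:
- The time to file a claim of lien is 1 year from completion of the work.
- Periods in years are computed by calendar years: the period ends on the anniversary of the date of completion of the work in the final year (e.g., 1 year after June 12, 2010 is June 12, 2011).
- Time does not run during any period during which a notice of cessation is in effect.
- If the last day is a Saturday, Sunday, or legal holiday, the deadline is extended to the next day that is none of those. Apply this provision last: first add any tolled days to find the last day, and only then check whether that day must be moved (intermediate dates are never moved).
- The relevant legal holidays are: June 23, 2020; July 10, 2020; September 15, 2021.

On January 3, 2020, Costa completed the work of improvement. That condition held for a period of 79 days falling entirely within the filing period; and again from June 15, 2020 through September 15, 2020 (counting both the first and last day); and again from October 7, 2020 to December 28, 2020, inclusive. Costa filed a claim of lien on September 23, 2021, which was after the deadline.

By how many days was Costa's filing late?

7 days

1 year after January 3, 2020 is January 3, 2021.
Tolling adds 79 days: January 3, 2021 + 79 days = March 23, 2021.
From June 15, 2020 through September 15, 2020 inclusive is 93 days; tolling adds 93 days: March 23, 2021 + 93 days = June 24, 2021.
From October 7, 2020 through December 28, 2020 inclusive is 83 days; tolling adds 83 days: June 24, 2021 + 83 days = September 15, 2021.
September 15, 2021 is a listed holiday. The next qualifying day is September 16, 2021.
The deadline is September 16, 2021; from September 16, 2021 to September 23, 2021 is 7 days.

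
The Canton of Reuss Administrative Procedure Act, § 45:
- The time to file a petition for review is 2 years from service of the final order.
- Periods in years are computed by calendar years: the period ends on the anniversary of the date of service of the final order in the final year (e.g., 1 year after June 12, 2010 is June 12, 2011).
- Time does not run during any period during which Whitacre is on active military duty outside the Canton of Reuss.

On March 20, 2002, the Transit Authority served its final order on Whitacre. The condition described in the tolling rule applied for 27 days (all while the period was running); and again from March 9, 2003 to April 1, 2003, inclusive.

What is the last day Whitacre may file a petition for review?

May 10, 2004

2 years after March 20, 2002 is March 20, 2004.
Tolling adds 27 days: March 20, 2004 + 27 days = April 16, 2004.
From March 9, 2003 through April 1, 2003 inclusive is 24 days; tolling adds 24 days: April 16, 2004 + 24 days = May 10, 2004.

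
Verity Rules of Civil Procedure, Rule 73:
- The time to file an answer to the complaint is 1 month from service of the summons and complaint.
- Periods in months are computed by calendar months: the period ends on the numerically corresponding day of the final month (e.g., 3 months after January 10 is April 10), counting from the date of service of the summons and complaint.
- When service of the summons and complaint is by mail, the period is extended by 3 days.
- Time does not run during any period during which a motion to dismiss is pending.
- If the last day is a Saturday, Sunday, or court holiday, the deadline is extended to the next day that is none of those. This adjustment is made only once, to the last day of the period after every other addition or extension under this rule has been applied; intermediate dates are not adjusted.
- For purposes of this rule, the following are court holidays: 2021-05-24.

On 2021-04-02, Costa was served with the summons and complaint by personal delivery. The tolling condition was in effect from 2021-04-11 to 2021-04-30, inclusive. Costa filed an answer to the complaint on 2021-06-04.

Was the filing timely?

1 month after 2021-04-02 is May 2, 2021.
Service was not by mail, so no mail extension applies.
From April 11, 2021 through April 30, 2021 inclusive is 20 days; tolling adds 20 days: May 2, 2021 + 20 days = May 22, 2021.
May 22, 2021 is Saturday; May 23, 2021 is Sunday; May 24, 2021 is a listed holiday. The next qualifying day is May 25, 2021.
The deadline is May 25, 2021; the filing on June 4, 2021 is after that date.

No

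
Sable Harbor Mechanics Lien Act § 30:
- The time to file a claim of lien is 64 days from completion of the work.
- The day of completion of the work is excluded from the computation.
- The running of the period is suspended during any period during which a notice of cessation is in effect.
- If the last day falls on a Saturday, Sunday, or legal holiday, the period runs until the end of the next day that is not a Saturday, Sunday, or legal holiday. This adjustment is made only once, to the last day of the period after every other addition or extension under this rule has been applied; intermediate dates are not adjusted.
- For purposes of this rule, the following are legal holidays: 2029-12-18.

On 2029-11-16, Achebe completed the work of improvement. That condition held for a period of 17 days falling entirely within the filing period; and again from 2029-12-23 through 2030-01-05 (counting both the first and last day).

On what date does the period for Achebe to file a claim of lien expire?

64 days after 2029-11-16 is January 19, 2030.
Tolling adds 17 days: January 19, 2030 + 17 days = February 5, 2030.
From December 23, 2029 through January 5, 2030 inclusive is 14 days; tolling adds 14 days: February 5, 2030 + 14 days = February 19, 2030.
February 19, 2030 is a Tuesday and not a legal holiday, so no extension applies.

February 19, 2030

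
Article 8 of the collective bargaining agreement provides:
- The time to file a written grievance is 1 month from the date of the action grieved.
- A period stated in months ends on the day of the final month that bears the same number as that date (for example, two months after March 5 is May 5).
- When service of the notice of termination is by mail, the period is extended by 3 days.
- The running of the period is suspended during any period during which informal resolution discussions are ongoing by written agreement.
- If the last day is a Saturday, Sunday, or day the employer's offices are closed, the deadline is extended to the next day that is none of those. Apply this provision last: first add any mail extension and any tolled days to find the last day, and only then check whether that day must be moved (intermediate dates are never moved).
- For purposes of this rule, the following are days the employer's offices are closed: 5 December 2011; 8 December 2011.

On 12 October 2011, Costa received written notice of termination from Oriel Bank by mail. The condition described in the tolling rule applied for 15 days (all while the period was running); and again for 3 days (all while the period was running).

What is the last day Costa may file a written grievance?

December 6, 2011

1 month after 12 October 2011 is November 12, 2011.
Service was by mail, adding 3 days: November 12, 2011 + 3 days = November 15, 2011.
Tolling adds 15 days: November 15, 2011 + 15 days = November 30, 2011.
Tolling adds 3 days: November 30, 2011 + 3 days = December 3, 2011.
December 3, 2011 is Saturday; December 4, 2011 is Sunday; December 5, 2011 is a listed holiday. The next qualifying day is December 6, 2011.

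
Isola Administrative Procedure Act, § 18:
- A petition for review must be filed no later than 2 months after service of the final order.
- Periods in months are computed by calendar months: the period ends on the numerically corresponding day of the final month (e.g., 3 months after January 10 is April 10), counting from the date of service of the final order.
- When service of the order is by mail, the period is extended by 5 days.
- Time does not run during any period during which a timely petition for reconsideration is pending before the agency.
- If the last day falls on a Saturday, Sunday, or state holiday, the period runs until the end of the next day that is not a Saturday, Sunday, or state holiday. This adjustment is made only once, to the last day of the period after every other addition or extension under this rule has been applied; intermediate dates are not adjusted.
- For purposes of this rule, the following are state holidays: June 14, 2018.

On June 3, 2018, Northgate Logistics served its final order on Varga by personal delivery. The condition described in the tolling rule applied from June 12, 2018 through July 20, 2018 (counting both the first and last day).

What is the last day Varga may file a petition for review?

September 11, 2018

2 months after June 3, 2018 is August 3, 2018.
Service was not by mail, so no mail extension applies.
From June 12, 2018 through July 20, 2018 inclusive is 39 days; tolling adds 39 days: August 3, 2018 + 39 days = September 11, 2018.
September 11, 2018 is a Tuesday and not a state holiday, so no extension applies.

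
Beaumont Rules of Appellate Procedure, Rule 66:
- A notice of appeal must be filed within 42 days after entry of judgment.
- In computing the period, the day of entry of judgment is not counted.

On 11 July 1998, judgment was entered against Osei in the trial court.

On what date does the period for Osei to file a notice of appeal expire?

August 22, 1998

42 days after 11 July 1998 is August 22, 1998.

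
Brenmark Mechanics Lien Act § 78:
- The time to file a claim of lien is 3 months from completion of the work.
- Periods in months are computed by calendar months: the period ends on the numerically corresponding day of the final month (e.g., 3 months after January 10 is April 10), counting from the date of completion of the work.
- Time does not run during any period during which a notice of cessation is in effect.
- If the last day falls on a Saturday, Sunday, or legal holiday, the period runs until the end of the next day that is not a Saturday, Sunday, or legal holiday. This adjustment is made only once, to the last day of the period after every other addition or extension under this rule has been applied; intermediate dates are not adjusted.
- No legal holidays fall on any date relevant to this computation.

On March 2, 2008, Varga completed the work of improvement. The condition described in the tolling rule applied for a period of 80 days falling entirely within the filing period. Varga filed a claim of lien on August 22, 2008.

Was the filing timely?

No

3 months after March 2, 2008 is June 2, 2008.
Tolling adds 80 days: June 2, 2008 + 80 days = August 21, 2008.
August 21, 2008 is a Thursday and not a legal holiday, so no extension applies.
The deadline is August 21, 2008; the filing on August 22, 2008 is after that date.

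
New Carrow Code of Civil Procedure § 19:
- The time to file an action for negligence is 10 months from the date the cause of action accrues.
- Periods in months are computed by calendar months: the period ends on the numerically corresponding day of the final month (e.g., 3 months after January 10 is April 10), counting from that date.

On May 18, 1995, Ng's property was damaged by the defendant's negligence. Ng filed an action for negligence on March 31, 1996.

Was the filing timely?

No

10 months after May 18, 1995 is March 18, 1996.
The deadline is March 18, 1996; the filing on March 31, 1996 is after that date.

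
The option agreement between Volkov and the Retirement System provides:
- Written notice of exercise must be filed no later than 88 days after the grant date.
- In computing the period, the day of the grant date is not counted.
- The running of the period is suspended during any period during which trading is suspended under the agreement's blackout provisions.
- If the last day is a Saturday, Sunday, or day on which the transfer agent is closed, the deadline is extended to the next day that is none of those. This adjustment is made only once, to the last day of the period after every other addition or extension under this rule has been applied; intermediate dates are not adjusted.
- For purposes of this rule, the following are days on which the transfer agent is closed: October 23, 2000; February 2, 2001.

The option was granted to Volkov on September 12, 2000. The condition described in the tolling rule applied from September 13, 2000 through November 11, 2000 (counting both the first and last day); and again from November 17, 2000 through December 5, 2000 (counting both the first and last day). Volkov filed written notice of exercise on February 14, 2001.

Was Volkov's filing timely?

88 days after September 12, 2000 is December 9, 2000.
From September 13, 2000 through November 11, 2000 inclusive is 60 days; tolling adds 60 days: December 9, 2000 + 60 days = February 7, 2001.
From November 17, 2000 through December 5, 2000 inclusive is 19 days; tolling adds 19 days: February 7, 2001 + 19 days = February 26, 2001.
February 26, 2001 is a Monday and not a day on which the transfer agent is closed, so no extension applies.
The deadline is February 26, 2001; the filing on February 14, 2001 is on or before that date.

Yes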